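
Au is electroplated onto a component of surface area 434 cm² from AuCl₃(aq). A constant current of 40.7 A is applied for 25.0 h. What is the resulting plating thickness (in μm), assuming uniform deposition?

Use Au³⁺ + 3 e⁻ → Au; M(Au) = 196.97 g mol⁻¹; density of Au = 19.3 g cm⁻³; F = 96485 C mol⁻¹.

Q = I·t = 40.70 × 90000 = 3663000 C; n(e⁻) = 37.96 mol.
n(Au) = n(e⁻)/3 = 12.65 mol, so m = 12.65 × 196.97 = 2493 g.
Volume = m/ρ = 2493 / 19.3 = 129.2 cm³.
Thickness = V/A = 129.2 / 434 = 0.298 cm = 2980 μm.

2980 μm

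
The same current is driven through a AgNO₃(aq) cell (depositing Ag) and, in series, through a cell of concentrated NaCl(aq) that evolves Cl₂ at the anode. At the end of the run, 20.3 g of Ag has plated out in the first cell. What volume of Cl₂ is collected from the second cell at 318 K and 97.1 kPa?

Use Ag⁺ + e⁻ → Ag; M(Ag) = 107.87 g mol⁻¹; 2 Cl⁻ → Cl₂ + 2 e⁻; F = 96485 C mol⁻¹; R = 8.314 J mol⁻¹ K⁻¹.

n(Ag) = 20.3 / 107.87 = 0.1882 mol, so n(e⁻) = 1 × 0.1882 = 0.1882 mol.
The cells are in series, so the same 0.1882 mol of electrons passes through the second cell.
2 Cl⁻ → Cl₂ + 2 e⁻ — 2 mol e⁻ per mol Cl₂, so n(Cl₂) = 0.1882/2 = 0.09409 mol.
V = nRT/P = (0.09409 × 8.314 × 318) / (97.1 × 10³) = 0.00256 m³ = 2.56 L.

2.56 L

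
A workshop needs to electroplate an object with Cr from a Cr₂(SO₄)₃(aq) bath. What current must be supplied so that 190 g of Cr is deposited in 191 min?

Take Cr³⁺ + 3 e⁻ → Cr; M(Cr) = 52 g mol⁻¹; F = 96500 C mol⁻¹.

92.3 A

n(Cr) = 190 / 52 = 3.654 mol.
n(e⁻) = 3 × 3.654 = 10.96 mol.
Q = n(e⁻)·F = 10.96 × 96500 = 1058000 C.
I = Q/t = 1058000 / 11460 s = 92.3 A.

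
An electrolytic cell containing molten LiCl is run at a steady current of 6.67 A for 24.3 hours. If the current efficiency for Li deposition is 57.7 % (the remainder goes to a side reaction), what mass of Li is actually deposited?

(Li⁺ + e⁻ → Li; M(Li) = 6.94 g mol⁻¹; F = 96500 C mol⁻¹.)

Q = I·t = 6.670 × 87480 = 583500 C.
n(e⁻) = 583500/96500 = 6.047 mol; theoretically n(Li) = 6.047/1 = 6.047 mol, m_theo = 41.96 g.
At 57.7 % efficiency, m_actual = 0.577 × 41.96 = 24.2 g.

24.2 g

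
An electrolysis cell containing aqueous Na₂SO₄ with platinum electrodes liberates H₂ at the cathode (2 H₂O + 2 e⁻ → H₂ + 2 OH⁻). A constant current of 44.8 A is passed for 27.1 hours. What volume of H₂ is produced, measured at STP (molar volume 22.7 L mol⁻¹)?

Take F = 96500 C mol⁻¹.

Q = I·t = 44.80 A × 97560 s = 4371000 C.
n(e⁻) = Q/F = 4371000 / 96500 = 45.29 mol.
2 electrons are transferred per H₂ molecule, so n(H₂) = 45.29 / 2 = 22.65 mol.
V = n × V_m = 22.65 × 22.7 = 514 L.

514 L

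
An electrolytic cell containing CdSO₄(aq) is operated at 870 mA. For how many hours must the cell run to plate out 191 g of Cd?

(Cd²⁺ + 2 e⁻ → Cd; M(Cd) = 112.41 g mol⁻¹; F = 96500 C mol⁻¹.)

n(Cd) = m/M = 191 / 112.41 = 1.699 mol.
Each Cd atom requires 2 electrons, so n(e⁻) = 2 × 1.699 = 3.398 mol.
Q = n(e⁻)·F = 3.398 × 96500 = 327900 C.
t = Q/I = 327900 / 0.8700 A = 376900 s = 105 h.

105 h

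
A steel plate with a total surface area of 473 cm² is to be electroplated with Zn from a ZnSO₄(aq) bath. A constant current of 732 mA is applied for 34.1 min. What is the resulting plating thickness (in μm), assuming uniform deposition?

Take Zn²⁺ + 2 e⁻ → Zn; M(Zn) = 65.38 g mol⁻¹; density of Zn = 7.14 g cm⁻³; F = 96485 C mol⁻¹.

Q = I·t = 0.7320 × 2046.0 = 1498 C; n(e⁻) = 0.01552 mol.
n(Zn) = n(e⁻)/2 = 0.007761 mol, so m = 0.007761 × 65.38 = 0.5074 g.
Volume = m/ρ = 0.5074 / 7.14 = 0.07107 cm³.
Thickness = V/A = 0.07107 / 473 = 1.50 × 10⁻⁴ cm = 1.50 μm.

1.50 μm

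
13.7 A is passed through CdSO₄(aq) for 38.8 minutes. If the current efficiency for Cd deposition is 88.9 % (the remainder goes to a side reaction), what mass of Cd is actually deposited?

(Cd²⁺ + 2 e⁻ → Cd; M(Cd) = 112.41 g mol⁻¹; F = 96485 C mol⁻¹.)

Q = I·t = 13.70 × 2328.0 = 31890 C.
n(e⁻) = 31890/96485 = 0.3306 mol; theoretically n(Cd) = 0.3306/2 = 0.1653 mol, m_theo = 18.58 g.
At 88.9 % efficiency, m_actual = 0.889 × 18.58 = 16.5 g.

16.5 g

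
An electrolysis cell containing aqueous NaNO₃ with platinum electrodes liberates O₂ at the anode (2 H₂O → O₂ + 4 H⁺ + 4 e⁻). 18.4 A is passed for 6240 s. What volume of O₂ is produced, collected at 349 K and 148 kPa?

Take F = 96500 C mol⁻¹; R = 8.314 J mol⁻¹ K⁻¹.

Q = I·t = 18.40 A × 6240.0 s = 114800 C.
n(e⁻) = Q/F = 114800 / 96500 = 1.190 mol.
4 electrons are transferred per O₂ molecule, so n(O₂) = 1.190 / 4 = 0.2975 mol.
V = nRT/P = (0.2975 × 8.314 × 349) / (148 × 10³ Pa) = 0.00583 m³ = 5.83 L.

5.83 L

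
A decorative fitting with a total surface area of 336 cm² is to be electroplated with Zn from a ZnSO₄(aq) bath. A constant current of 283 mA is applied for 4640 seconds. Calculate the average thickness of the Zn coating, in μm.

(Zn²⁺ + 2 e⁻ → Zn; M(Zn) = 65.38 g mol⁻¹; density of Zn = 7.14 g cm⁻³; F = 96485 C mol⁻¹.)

Q = I·t = 0.2830 × 4640.0 = 1313 C; n(e⁻) = 0.01361 mol.
n(Zn) = n(e⁻)/2 = 0.006805 mol, so m = 0.006805 × 65.38 = 0.4449 g.
Volume = m/ρ = 0.4449 / 7.14 = 0.06231 cm³.
Thickness = V/A = 0.06231 / 336 = 1.85 × 10⁻⁴ cm = 1.85 μm.

1.85 μm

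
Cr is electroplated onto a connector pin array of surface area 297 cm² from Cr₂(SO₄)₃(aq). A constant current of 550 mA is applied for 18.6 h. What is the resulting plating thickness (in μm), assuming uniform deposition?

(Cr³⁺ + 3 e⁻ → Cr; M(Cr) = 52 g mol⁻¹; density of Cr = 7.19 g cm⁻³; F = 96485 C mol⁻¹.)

Q = I·t = 0.5500 × 66960 = 36830 C; n(e⁻) = 0.3817 mol.
n(Cr) = n(e⁻)/3 = 0.1272 mol, so m = 0.1272 × 52 = 6.616 g.
Volume = m/ρ = 6.616 / 7.19 = 0.9202 cm³.
Thickness = V/A = 0.9202 / 297 = 0.00310 cm = 31.0 μm.

31.0 μm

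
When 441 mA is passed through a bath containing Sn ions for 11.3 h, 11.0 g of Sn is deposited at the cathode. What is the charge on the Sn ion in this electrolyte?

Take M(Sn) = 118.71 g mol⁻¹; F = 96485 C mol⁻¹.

+2

Q = I·t = 0.4410 A × 40680 s = 17940 C, so n(e⁻) = 17940/96485 = 0.1859 mol.
n(Sn) deposited = 11.0 / 118.71 = 0.09266 mol.
Electrons per atom = n(e⁻)/n(Sn) = 0.1859 / 0.09266 = 2.01 ≈ 2, so the ion is Sn²⁺.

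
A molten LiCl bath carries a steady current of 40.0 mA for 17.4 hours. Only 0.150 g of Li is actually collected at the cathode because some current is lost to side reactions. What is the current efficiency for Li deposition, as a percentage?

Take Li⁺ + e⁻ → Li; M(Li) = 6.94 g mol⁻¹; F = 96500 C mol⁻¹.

83.2 %

Q = I·t = 0.04000 × 62640 = 2506 C; n(e⁻) = 2506/96500 = 0.02596 mol.
Theoretical n(Li) = n(e⁻)/1 = 0.02596 mol, i.e. m_theo = 0.02596 × 6.94 = 0.1802 g.
Efficiency = m_actual / m_theo = 0.150 / 0.1802 = 83.2 %.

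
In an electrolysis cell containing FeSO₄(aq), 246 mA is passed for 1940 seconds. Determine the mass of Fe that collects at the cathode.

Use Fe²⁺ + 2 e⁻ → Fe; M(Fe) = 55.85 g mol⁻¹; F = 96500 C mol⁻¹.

0.138 g

Q = I·t = 0.2460 A × 1940.0 s = 477.2 C.
n(e⁻) = Q/F = 477.2 / 96500 = 0.004945 mol.
Fe²⁺ + 2 e⁻ → Fe, so n(Fe) = n(e⁻)/2 = 0.002473 mol.
m = n·M = 0.002473 × 55.85 = 0.138 g.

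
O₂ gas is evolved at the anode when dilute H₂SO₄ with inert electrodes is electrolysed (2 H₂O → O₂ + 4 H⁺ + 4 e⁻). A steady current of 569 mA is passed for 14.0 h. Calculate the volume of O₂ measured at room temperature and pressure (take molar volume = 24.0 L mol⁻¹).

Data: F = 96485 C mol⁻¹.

1.78 L

Q = I·t = 0.5690 A × 50400 s = 28680 C.
n(e⁻) = Q/F = 28680 / 96485 = 0.2972 mol.
4 electrons are transferred per O₂ molecule, so n(O₂) = 0.2972 / 4 = 0.07431 mol.
V = n × V_m = 0.07431 × 24.0 = 1.78 L.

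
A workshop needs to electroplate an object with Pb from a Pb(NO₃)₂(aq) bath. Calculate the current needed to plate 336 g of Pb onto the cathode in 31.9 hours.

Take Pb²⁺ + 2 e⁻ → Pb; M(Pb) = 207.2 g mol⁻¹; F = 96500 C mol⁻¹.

2.73 A

n(Pb) = 336 / 207.2 = 1.622 mol.
n(e⁻) = 2 × 1.622 = 3.243 mol.
Q = n(e⁻)·F = 3.243 × 96500 = 313000 C.
I = Q/t = 313000 / 114840 s = 2.73 A.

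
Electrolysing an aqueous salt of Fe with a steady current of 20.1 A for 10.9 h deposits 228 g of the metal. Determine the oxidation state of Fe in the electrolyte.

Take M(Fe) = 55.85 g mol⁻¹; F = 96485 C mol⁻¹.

+2

Q = I·t = 20.10 A × 39240 s = 788700 C, so n(e⁻) = 788700/96485 = 8.175 mol.
n(Fe) deposited = 228 / 55.85 = 4.082 mol.
Electrons per atom = n(e⁻)/n(Fe) = 8.175 / 4.082 = 2.00 ≈ 2, so the ion is Fe²⁺.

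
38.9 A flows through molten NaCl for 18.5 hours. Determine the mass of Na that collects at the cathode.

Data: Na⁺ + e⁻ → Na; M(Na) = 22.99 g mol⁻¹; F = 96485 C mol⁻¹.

617 g

Q = I·t = 38.90 A × 66600 s = 2591000 C.
n(e⁻) = Q/F = 2591000 / 96485 = 26.85 mol.
Na⁺ + e⁻ → Na, so n(Na) = n(e⁻)/1 = 26.85 mol.
m = n·M = 26.85 × 22.99 = 617 g.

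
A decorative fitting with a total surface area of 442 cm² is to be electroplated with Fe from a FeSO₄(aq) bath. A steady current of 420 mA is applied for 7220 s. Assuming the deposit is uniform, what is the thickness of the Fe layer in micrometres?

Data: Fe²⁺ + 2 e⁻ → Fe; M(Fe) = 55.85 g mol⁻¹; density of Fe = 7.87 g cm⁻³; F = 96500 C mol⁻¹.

2.52 μm

Q = I·t = 0.4200 × 7220.0 = 3032 C; n(e⁻) = 0.03142 mol.
n(Fe) = n(e⁻)/2 = 0.01571 mol, so m = 0.01571 × 55.85 = 0.8775 g.
Volume = m/ρ = 0.8775 / 7.87 = 0.1115 cm³.
Thickness = V/A = 0.1115 / 442 = 2.52 × 10⁻⁴ cm = 2.52 μm.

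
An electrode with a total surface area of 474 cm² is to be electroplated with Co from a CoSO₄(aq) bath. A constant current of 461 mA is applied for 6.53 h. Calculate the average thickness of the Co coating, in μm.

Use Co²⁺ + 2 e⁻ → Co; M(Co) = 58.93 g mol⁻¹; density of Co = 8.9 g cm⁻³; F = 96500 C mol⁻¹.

7.84 μm

Q = I·t = 0.4610 × 23508 = 10840 C; n(e⁻) = 0.1123 mol.
n(Co) = n(e⁻)/2 = 0.05615 mol, so m = 0.05615 × 58.93 = 3.309 g.
Volume = m/ρ = 3.309 / 8.9 = 0.3718 cm³.
Thickness = V/A = 0.3718 / 474 = 7.84 × 10⁻⁴ cm = 7.84 μm.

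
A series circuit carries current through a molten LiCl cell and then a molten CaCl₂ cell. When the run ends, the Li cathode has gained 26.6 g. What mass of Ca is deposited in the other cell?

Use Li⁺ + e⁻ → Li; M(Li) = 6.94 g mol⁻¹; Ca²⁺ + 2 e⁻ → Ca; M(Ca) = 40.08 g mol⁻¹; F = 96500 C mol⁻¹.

n(Li) = 26.6 / 6.94 = 3.833 mol.
Since Li⁺ + e⁻ → Li, n(e⁻) passed = 1 × 3.833 = 3.833 mol.
Cells in series carry the same charge, so the same 3.833 mol of electrons passes through cell 2.
Ca²⁺ + 2 e⁻ → Ca, so n(Ca) = 3.833 / 2 = 1.916 mol.
m(Ca) = 1.916 × 40.08 = 76.8 g.

76.8 g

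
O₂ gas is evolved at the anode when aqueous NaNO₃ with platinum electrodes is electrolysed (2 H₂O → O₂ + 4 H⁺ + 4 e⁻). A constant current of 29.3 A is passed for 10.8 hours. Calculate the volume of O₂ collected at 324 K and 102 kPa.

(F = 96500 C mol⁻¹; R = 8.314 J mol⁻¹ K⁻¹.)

77.9 L

Q = I·t = 29.30 A × 38880 s = 1139000 C.
n(e⁻) = Q/F = 1139000 / 96500 = 11.81 mol.
4 electrons are transferred per O₂ molecule, so n(O₂) = 11.81 / 4 = 2.951 mol.
V = nRT/P = (2.951 × 8.314 × 324) / (102 × 10³ Pa) = 0.0779 m³ = 77.9 L.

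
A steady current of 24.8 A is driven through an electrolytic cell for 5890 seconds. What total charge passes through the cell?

Q = I·t = 24.80 A × 5890.0 s = 1.46 × 10⁵ C.

1.46 × 10⁵ C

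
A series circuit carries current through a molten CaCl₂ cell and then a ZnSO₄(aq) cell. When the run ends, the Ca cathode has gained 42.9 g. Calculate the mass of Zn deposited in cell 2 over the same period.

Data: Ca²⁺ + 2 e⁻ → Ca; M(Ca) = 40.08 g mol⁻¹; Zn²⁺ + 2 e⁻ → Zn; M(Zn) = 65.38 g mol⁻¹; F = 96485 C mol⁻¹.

n(Ca) = 42.9 / 40.08 = 1.070 mol.
Since Ca²⁺ + 2 e⁻ → Ca, n(e⁻) passed = 2 × 1.070 = 2.141 mol.
Cells in series carry the same charge, so the same 2.141 mol of electrons passes through cell 2.
Zn²⁺ + 2 e⁻ → Zn, so n(Zn) = 2.141 / 2 = 1.070 mol.
m(Zn) = 1.070 × 65.38 = 70.0 g.

70.0 g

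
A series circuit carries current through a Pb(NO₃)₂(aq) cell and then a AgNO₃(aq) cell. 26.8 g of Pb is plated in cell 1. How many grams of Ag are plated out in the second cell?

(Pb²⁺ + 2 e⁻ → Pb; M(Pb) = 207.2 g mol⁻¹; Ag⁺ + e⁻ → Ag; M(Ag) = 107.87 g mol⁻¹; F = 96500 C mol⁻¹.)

n(Pb) = 26.8 / 207.2 = 0.1293 mol.
Since Pb²⁺ + 2 e⁻ → Pb, n(e⁻) passed = 2 × 0.1293 = 0.2587 mol.
Cells in series carry the same charge, so the same 0.2587 mol of electrons passes through cell 2.
Ag⁺ + e⁻ → Ag, so n(Ag) = 0.2587 / 1 = 0.2587 mol.
m(Ag) = 0.2587 × 107.87 = 27.9 g.

27.9 g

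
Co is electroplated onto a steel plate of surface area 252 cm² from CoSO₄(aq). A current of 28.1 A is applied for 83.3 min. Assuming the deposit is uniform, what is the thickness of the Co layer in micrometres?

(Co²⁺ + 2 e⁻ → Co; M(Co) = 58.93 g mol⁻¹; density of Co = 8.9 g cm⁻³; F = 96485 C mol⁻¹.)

Q = I·t = 28.10 × 4998.0 = 140400 C; n(e⁻) = 1.456 mol.
n(Co) = n(e⁻)/2 = 0.7278 mol, so m = 0.7278 × 58.93 = 42.89 g.
Volume = m/ρ = 42.89 / 8.9 = 4.819 cm³.
Thickness = V/A = 4.819 / 252 = 0.0191 cm = 191 μm.

191 μm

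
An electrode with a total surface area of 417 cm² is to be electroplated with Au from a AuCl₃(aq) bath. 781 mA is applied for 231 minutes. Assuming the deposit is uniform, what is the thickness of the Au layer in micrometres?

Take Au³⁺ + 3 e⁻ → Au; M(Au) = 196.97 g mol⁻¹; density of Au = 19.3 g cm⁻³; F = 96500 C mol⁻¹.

9.15 μm

Q = I·t = 0.7810 × 13860 = 10820 C; n(e⁻) = 0.1122 mol.
n(Au) = n(e⁻)/3 = 0.03739 mol, so m = 0.03739 × 196.97 = 7.365 g.
Volume = m/ρ = 7.365 / 19.3 = 0.3816 cm³.
Thickness = V/A = 0.3816 / 417 = 9.15 × 10⁻⁴ cm = 9.15 μm.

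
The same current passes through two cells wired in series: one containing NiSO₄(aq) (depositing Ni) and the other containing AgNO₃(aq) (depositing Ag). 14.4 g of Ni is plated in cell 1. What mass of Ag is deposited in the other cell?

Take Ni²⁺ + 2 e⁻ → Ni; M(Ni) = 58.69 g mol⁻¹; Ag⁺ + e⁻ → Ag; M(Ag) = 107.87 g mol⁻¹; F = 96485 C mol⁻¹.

52.9 g

n(Ni) = 14.4 / 58.69 = 0.2454 mol.
Since Ni²⁺ + 2 e⁻ → Ni, n(e⁻) passed = 2 × 0.2454 = 0.4907 mol.
Cells in series carry the same charge, so the same 0.4907 mol of electrons passes through cell 2.
Ag⁺ + e⁻ → Ag, so n(Ag) = 0.4907 / 1 = 0.4907 mol.
m(Ag) = 0.4907 × 107.87 = 52.9 g.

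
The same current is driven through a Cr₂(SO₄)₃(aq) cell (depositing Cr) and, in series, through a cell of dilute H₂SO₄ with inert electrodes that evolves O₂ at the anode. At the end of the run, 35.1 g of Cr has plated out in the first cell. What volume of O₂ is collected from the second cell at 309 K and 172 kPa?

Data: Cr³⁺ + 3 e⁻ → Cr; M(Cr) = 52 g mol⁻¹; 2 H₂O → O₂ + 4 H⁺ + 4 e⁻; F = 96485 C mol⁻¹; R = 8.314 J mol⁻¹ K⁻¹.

n(Cr) = 35.1 / 52 = 0.6750 mol, so n(e⁻) = 3 × 0.6750 = 2.025 mol.
The cells are in series, so the same 2.025 mol of electrons passes through the second cell.
2 H₂O → O₂ + 4 H⁺ + 4 e⁻ — 4 mol e⁻ per mol O₂, so n(O₂) = 2.025/4 = 0.5063 mol.
V = nRT/P = (0.5063 × 8.314 × 309) / (172 × 10³) = 0.00756 m³ = 7.56 L.

7.56 L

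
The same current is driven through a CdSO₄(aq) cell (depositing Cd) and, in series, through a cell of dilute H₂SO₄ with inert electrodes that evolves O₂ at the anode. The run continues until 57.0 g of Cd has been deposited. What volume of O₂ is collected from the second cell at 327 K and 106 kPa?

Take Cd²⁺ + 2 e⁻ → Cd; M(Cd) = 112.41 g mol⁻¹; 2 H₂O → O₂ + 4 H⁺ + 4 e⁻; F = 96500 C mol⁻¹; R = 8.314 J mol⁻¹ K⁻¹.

n(Cd) = 57.0 / 112.41 = 0.5071 mol, so n(e⁻) = 2 × 0.5071 = 1.014 mol.
The cells are in series, so the same 1.014 mol of electrons passes through the second cell.
2 H₂O → O₂ + 4 H⁺ + 4 e⁻ — 4 mol e⁻ per mol O₂, so n(O₂) = 1.014/4 = 0.2535 mol.
V = nRT/P = (0.2535 × 8.314 × 327) / (106 × 10³) = 0.00650 m³ = 6.50 L.

6.50 L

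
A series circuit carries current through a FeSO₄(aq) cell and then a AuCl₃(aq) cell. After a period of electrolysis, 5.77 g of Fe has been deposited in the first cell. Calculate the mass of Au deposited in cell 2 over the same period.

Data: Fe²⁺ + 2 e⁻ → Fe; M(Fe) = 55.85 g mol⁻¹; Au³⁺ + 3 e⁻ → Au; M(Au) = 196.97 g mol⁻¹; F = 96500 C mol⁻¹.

n(Fe) = 5.77 / 55.85 = 0.1033 mol.
Since Fe²⁺ + 2 e⁻ → Fe, n(e⁻) passed = 2 × 0.1033 = 0.2066 mol.
Cells in series carry the same charge, so the same 0.2066 mol of electrons passes through cell 2.
Au³⁺ + 3 e⁻ → Au, so n(Au) = 0.2066 / 3 = 0.06887 mol.
m(Au) = 0.06887 × 196.97 = 13.6 g.

13.6 g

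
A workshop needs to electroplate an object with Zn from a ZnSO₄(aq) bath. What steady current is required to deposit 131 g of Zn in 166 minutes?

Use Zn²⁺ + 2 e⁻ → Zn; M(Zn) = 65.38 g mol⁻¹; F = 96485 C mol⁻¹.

38.8 A

n(Zn) = 131 / 65.38 = 2.004 mol.
n(e⁻) = 2 × 2.004 = 4.007 mol.
Q = n(e⁻)·F = 4.007 × 96485 = 386600 C.
I = Q/t = 386600 / 9960.0 s = 38.8 A.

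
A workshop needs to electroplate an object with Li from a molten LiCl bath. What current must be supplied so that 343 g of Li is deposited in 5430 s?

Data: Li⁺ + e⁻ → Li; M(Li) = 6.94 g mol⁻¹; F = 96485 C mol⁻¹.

n(Li) = 343 / 6.94 = 49.42 mol.
n(e⁻) = 1 × 49.42 = 49.42 mol.
Q = n(e⁻)·F = 49.42 × 96485 = 4769000 C.
I = Q/t = 4769000 / 5430.0 s = 878 A.

878 A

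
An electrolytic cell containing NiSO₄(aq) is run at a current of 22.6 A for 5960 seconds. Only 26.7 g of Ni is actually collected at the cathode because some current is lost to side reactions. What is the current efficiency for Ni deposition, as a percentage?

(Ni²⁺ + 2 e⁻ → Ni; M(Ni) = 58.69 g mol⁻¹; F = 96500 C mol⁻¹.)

Q = I·t = 22.60 × 5960.0 = 134700 C; n(e⁻) = 134700/96500 = 1.396 mol.
Theoretical n(Ni) = n(e⁻)/2 = 0.6979 mol, i.e. m_theo = 0.6979 × 58.69 = 40.96 g.
Efficiency = m_actual / m_theo = 26.7 / 40.96 = 65.2 %.

65.2 %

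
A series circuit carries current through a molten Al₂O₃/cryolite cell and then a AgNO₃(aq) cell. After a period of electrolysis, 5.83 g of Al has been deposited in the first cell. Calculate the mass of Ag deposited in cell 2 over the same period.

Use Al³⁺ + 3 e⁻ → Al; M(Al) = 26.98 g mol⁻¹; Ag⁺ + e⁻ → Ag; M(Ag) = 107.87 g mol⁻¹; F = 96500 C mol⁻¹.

n(Al) = 5.83 / 26.98 = 0.2161 mol.
Since Al³⁺ + 3 e⁻ → Al, n(e⁻) passed = 3 × 0.2161 = 0.6483 mol.
Cells in series carry the same charge, so the same 0.6483 mol of electrons passes through cell 2.
Ag⁺ + e⁻ → Ag, so n(Ag) = 0.6483 / 1 = 0.6483 mol.
m(Ag) = 0.6483 × 107.87 = 69.9 g.

69.9 g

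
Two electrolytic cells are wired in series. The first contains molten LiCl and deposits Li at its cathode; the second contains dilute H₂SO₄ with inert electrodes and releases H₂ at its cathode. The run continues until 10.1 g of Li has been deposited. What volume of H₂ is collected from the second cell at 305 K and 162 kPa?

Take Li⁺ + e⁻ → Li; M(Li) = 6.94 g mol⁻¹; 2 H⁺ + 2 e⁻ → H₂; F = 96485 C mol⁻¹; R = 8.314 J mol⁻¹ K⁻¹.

n(Li) = 10.1 / 6.94 = 1.455 mol, so n(e⁻) = 1 × 1.455 = 1.455 mol.
The cells are in series, so the same 1.455 mol of electrons passes through the second cell.
2 H⁺ + 2 e⁻ → H₂ — 2 mol e⁻ per mol H₂, so n(H₂) = 1.455/2 = 0.7277 mol.
V = nRT/P = (0.7277 × 8.314 × 305) / (162 × 10³) = 0.0114 m³ = 11.4 L.

11.4 L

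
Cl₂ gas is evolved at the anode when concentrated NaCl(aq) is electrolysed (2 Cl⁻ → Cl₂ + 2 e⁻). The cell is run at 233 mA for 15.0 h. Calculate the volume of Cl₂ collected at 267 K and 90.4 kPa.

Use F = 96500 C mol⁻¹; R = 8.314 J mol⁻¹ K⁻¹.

1.60 L

Q = I·t = 0.2330 A × 54000 s = 12580 C.
n(e⁻) = Q/F = 12580 / 96500 = 0.1304 mol.
2 electrons are transferred per Cl₂ molecule, so n(Cl₂) = 0.1304 / 2 = 0.06519 mol.
V = nRT/P = (0.06519 × 8.314 × 267) / (90.4 × 10³ Pa) = 0.00160 m³ = 1.60 L.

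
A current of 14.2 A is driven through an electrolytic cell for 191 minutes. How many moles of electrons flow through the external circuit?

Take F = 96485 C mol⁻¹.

Q = I·t = 14.20 A × 11460 s = 162700 C.
n(e⁻) = Q/F = 162700 / 96485 = 1.69 mol.

1.69 mol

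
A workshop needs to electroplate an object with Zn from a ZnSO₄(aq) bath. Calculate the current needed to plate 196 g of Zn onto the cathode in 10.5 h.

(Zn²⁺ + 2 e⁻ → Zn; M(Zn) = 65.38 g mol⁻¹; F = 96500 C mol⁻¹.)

n(Zn) = 196 / 65.38 = 2.998 mol.
n(e⁻) = 2 × 2.998 = 5.996 mol.
Q = n(e⁻)·F = 5.996 × 96500 = 578600 C.
I = Q/t = 578600 / 37800 s = 15.3 A.

15.3 A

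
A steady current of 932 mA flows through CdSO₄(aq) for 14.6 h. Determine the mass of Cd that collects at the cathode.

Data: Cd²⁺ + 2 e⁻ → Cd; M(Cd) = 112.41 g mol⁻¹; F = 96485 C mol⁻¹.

28.5 g

Q = I·t = 0.9320 A × 52560 s = 48990 C.
n(e⁻) = Q/F = 48990 / 96485 = 0.5077 mol.
Cd²⁺ + 2 e⁻ → Cd, so n(Cd) = n(e⁻)/2 = 0.2539 mol.
m = n·M = 0.2539 × 112.41 = 28.5 g.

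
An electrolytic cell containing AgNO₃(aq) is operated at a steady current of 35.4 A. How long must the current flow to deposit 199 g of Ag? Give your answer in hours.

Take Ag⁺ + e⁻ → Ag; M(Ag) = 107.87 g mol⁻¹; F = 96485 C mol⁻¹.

1.40 h

n(Ag) = m/M = 199 / 107.87 = 1.845 mol.
Each Ag atom requires 1 electron, so n(e⁻) = 1 × 1.845 = 1.845 mol.
Q = n(e⁻)·F = 1.845 × 96485 = 178000 C.
t = Q/I = 178000 / 35.40 A = 5028 s = 1.40 h.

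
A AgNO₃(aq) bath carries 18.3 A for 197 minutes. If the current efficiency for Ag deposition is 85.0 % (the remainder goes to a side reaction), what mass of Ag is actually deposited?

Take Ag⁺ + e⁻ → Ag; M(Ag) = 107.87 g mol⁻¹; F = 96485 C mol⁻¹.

Q = I·t = 18.30 × 11820 = 216300 C.
n(e⁻) = 216300/96485 = 2.242 mol; theoretically n(Ag) = 2.242/1 = 2.242 mol, m_theo = 241.8 g.
At 85.0 % efficiency, m_actual = 0.850 × 241.8 = 206 g.

206 g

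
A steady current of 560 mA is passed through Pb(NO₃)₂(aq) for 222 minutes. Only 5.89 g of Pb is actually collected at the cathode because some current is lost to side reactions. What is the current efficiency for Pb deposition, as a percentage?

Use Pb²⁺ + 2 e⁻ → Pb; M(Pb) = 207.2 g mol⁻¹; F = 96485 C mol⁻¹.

Q = I·t = 0.5600 × 13320 = 7459 C; n(e⁻) = 7459/96485 = 0.07731 mol.
Theoretical n(Pb) = n(e⁻)/2 = 0.03865 mol, i.e. m_theo = 0.03865 × 207.2 = 8.009 g.
Efficiency = m_actual / m_theo = 5.89 / 8.009 = 73.5 %.

73.5 %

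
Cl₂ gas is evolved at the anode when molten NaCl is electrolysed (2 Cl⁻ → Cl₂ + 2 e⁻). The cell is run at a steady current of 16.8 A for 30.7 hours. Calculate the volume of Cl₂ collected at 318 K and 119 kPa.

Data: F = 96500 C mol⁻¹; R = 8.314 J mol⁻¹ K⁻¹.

Q = I·t = 16.80 A × 110520 s = 1857000 C.
n(e⁻) = Q/F = 1857000 / 96500 = 19.24 mol.
2 electrons are transferred per Cl₂ molecule, so n(Cl₂) = 19.24 / 2 = 9.620 mol.
V = nRT/P = (9.620 × 8.314 × 318) / (119 × 10³ Pa) = 0.214 m³ = 214 L.

214 L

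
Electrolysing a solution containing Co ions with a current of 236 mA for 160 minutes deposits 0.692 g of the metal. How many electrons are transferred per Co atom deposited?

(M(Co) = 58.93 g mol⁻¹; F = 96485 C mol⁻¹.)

2

Q = I·t = 0.2360 A × 9600.0 s = 2266 C, so n(e⁻) = 2266/96485 = 0.02348 mol.
n(Co) deposited = 0.692 / 58.93 = 0.01174 mol.
Electrons per atom = n(e⁻)/n(Co) = 0.02348 / 0.01174 = 2.00 ≈ 2, so the ion is Co²⁺.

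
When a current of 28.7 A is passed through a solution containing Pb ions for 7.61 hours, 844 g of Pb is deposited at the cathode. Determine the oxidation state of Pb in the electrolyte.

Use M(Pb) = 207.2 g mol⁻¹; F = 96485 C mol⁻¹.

Q = I·t = 28.70 A × 27396 s = 786300 C, so n(e⁻) = 786300/96485 = 8.149 mol.
n(Pb) deposited = 844 / 207.2 = 4.073 mol.
Electrons per atom = n(e⁻)/n(Pb) = 8.149 / 4.073 = 2.00 ≈ 2, so the ion is Pb²⁺.

+2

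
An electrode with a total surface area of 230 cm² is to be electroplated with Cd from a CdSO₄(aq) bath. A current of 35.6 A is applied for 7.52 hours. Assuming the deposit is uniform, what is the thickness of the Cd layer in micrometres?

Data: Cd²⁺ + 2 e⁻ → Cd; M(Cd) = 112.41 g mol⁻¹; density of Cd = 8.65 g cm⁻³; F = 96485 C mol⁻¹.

Q = I·t = 35.60 × 27072 = 963800 C; n(e⁻) = 9.989 mol.
n(Cd) = n(e⁻)/2 = 4.994 mol, so m = 4.994 × 112.41 = 561.4 g.
Volume = m/ρ = 561.4 / 8.65 = 64.90 cm³.
Thickness = V/A = 64.90 / 230 = 0.282 cm = 2820 μm.

2820 μm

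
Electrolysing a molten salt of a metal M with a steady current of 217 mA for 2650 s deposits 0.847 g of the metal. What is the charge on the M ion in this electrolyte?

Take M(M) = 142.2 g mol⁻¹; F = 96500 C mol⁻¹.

+1

Q = I·t = 0.2170 A × 2650.0 s = 575.0 C, so n(e⁻) = 575.0/96500 = 0.005959 mol.
n(M) deposited = 0.847 / 142.2 = 0.005956 mol.
Electrons per atom = n(e⁻)/n(M) = 0.005959 / 0.005956 = 1.00 ≈ 1, so the ion is M⁺.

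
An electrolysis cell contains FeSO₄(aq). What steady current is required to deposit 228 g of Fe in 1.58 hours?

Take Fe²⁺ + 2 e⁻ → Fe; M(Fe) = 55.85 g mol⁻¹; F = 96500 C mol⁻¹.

139 A

n(Fe) = 228 / 55.85 = 4.082 mol.
n(e⁻) = 2 × 4.082 = 8.165 mol.
Q = n(e⁻)·F = 8.165 × 96500 = 787900 C.
I = Q/t = 787900 / 5688.0 s = 139 A.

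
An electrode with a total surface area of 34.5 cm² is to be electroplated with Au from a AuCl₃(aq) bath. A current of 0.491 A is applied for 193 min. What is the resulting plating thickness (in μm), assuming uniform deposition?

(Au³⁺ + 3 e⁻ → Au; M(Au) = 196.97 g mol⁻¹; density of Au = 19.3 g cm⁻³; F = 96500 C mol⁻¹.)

Q = I·t = 0.4910 × 11580 = 5686 C; n(e⁻) = 0.05892 mol.
n(Au) = n(e⁻)/3 = 0.01964 mol, so m = 0.01964 × 196.97 = 3.868 g.
Volume = m/ρ = 3.868 / 19.3 = 0.2004 cm³.
Thickness = V/A = 0.2004 / 34.5 = 0.00581 cm = 58.1 μm.

58.1 μm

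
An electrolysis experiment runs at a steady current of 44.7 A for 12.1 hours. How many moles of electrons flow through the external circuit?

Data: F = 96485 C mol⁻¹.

20.2 mol

Q = I·t = 44.70 A × 43560 s = 1947000 C.
n(e⁻) = Q/F = 1947000 / 96485 = 20.2 mol.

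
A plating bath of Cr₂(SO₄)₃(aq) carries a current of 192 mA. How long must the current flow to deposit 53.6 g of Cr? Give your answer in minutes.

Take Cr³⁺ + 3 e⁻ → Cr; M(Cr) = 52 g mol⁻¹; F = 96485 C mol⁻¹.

n(Cr) = m/M = 53.6 / 52 = 1.031 mol.
Each Cr atom requires 3 electrons, so n(e⁻) = 3 × 1.031 = 3.092 mol.
Q = n(e⁻)·F = 3.092 × 96485 = 298400 C.
t = Q/I = 298400 / 0.1920 A = 1554000 s = 25900 min.

25900 min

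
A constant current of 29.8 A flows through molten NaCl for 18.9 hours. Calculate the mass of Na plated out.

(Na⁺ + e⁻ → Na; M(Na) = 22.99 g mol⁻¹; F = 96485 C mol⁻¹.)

Q = I·t = 29.80 A × 68040 s = 2028000 C.
n(e⁻) = Q/F = 2028000 / 96485 = 21.01 mol.
Na⁺ + e⁻ → Na, so n(Na) = n(e⁻)/1 = 21.01 mol.
m = n·M = 21.01 × 22.99 = 483 g.

483 g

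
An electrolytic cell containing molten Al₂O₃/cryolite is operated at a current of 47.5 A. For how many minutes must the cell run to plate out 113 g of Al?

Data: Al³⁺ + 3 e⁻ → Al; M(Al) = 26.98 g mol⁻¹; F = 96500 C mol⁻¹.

n(Al) = m/M = 113 / 26.98 = 4.188 mol.
Each Al atom requires 3 electrons, so n(e⁻) = 3 × 4.188 = 12.56 mol.
Q = n(e⁻)·F = 12.56 × 96500 = 1213000 C.
t = Q/I = 1213000 / 47.50 A = 25530 s = 425 min.

425 min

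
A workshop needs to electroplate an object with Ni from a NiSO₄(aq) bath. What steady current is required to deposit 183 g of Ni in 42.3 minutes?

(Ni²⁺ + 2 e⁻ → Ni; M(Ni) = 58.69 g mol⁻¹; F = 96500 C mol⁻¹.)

n(Ni) = 183 / 58.69 = 3.118 mol.
n(e⁻) = 2 × 3.118 = 6.236 mol.
Q = n(e⁻)·F = 6.236 × 96500 = 601800 C.
I = Q/t = 601800 / 2538.0 s = 237 A.

237 A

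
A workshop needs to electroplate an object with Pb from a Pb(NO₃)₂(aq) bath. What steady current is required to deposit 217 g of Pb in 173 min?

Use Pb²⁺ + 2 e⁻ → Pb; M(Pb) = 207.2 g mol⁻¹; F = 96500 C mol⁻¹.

n(Pb) = 217 / 207.2 = 1.047 mol.
n(e⁻) = 2 × 1.047 = 2.095 mol.
Q = n(e⁻)·F = 2.095 × 96500 = 202100 C.
I = Q/t = 202100 / 10380 s = 19.5 A.

19.5 A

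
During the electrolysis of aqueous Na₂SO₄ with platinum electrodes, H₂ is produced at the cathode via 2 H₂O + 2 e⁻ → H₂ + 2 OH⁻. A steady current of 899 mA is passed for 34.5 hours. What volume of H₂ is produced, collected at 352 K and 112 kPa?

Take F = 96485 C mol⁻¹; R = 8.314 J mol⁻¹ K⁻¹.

Q = I·t = 0.8990 A × 124200 s = 111700 C.
n(e⁻) = Q/F = 111700 / 96485 = 1.157 mol.
2 electrons are transferred per H₂ molecule, so n(H₂) = 1.157 / 2 = 0.5786 mol.
V = nRT/P = (0.5786 × 8.314 × 352) / (112 × 10³ Pa) = 0.0151 m³ = 15.1 L.

15.1 L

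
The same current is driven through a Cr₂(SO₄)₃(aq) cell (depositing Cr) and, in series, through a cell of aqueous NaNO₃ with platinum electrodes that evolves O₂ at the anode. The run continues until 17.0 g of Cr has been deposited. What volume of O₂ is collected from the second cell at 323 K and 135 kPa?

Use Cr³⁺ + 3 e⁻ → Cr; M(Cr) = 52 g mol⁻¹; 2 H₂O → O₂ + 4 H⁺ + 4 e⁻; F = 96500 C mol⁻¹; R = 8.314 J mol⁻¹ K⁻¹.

4.88 L

n(Cr) = 17.0 / 52 = 0.3269 mol, so n(e⁻) = 3 × 0.3269 = 0.9808 mol.
The cells are in series, so the same 0.9808 mol of electrons passes through the second cell.
2 H₂O → O₂ + 4 H⁺ + 4 e⁻ — 4 mol e⁻ per mol O₂, so n(O₂) = 0.9808/4 = 0.2452 mol.
V = nRT/P = (0.2452 × 8.314 × 323) / (135 × 10³) = 0.00488 m³ = 4.88 L.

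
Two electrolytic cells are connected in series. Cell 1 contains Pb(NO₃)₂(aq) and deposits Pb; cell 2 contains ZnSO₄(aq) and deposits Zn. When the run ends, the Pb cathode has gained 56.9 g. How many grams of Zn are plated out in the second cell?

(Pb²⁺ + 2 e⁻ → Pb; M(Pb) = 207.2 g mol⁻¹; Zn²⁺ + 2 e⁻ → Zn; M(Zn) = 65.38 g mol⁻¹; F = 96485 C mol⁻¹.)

18.0 g

n(Pb) = 56.9 / 207.2 = 0.2746 mol.
Since Pb²⁺ + 2 e⁻ → Pb, n(e⁻) passed = 2 × 0.2746 = 0.5492 mol.
Cells in series carry the same charge, so the same 0.5492 mol of electrons passes through cell 2.
Zn²⁺ + 2 e⁻ → Zn, so n(Zn) = 0.5492 / 2 = 0.2746 mol.
m(Zn) = 0.2746 × 65.38 = 18.0 g.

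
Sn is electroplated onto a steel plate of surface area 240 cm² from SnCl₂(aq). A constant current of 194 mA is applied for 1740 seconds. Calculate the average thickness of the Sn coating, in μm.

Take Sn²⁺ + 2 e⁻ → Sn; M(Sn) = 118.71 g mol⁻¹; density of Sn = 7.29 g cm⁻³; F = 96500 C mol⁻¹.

1.19 μm

Q = I·t = 0.1940 × 1740.0 = 337.6 C; n(e⁻) = 0.003498 mol.
n(Sn) = n(e⁻)/2 = 0.001749 mol, so m = 0.001749 × 118.71 = 0.2076 g.
Volume = m/ρ = 0.2076 / 7.29 = 0.02848 cm³.
Thickness = V/A = 0.02848 / 240 = 1.19 × 10⁻⁴ cm = 1.19 μm.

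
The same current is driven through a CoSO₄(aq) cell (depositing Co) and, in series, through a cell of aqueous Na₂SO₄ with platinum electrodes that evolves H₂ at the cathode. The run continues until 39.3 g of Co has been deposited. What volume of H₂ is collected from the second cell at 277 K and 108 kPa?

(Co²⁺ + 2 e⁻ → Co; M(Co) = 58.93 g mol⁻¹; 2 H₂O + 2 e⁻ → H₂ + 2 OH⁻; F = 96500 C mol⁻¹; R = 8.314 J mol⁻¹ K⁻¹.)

14.2 L

n(Co) = 39.3 / 58.93 = 0.6669 mol, so n(e⁻) = 2 × 0.6669 = 1.334 mol.
The cells are in series, so the same 1.334 mol of electrons passes through the second cell.
2 H₂O + 2 e⁻ → H₂ + 2 OH⁻ — 2 mol e⁻ per mol H₂, so n(H₂) = 1.334/2 = 0.6669 mol.
V = nRT/P = (0.6669 × 8.314 × 277) / (108 × 10³) = 0.0142 m³ = 14.2 L.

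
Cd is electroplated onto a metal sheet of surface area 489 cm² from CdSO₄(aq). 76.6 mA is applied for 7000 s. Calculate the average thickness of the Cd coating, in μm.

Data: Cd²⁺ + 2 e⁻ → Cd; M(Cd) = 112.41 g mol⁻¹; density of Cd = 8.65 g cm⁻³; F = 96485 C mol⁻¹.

0.738 μm

Q = I·t = 0.07660 × 7000.0 = 536.2 C; n(e⁻) = 0.005557 mol.
n(Cd) = n(e⁻)/2 = 0.002779 mol, so m = 0.002779 × 112.41 = 0.3124 g.
Volume = m/ρ = 0.3124 / 8.65 = 0.03611 cm³.
Thickness = V/A = 0.03611 / 489 = 7.38 × 10⁻⁵ cm = 0.738 μm.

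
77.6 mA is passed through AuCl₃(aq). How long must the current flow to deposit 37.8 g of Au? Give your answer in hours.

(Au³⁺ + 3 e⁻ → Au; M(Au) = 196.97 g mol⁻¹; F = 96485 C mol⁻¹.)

n(Au) = m/M = 37.8 / 196.97 = 0.1919 mol.
Each Au atom requires 3 electrons, so n(e⁻) = 3 × 0.1919 = 0.5757 mol.
Q = n(e⁻)·F = 0.5757 × 96485 = 55550 C.
t = Q/I = 55550 / 0.07760 A = 715800 s = 199 h.

199 h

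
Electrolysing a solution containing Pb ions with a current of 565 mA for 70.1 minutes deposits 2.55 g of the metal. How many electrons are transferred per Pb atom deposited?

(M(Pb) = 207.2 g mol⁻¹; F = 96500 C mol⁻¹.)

2

Q = I·t = 0.5650 A × 4206.0 s = 2376 C, so n(e⁻) = 2376/96500 = 0.02463 mol.
n(Pb) deposited = 2.55 / 207.2 = 0.01231 mol.
Electrons per atom = n(e⁻)/n(Pb) = 0.02463 / 0.01231 = 2.00 ≈ 2, so the ion is Pb²⁺.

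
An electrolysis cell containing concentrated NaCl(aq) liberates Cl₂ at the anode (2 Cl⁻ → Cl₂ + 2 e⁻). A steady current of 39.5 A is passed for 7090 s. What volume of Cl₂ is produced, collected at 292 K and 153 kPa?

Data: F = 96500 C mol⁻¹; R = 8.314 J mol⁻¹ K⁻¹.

23.0 L

Q = I·t = 39.50 A × 7090.0 s = 280100 C.
n(e⁻) = Q/F = 280100 / 96500 = 2.902 mol.
2 electrons are transferred per Cl₂ molecule, so n(Cl₂) = 2.902 / 2 = 1.451 mol.
V = nRT/P = (1.451 × 8.314 × 292) / (153 × 10³ Pa) = 0.0230 m³ = 23.0 L.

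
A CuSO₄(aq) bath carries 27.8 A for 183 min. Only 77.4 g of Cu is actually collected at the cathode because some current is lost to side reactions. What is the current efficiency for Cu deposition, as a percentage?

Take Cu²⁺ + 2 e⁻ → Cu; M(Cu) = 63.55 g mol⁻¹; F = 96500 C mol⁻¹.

Q = I·t = 27.80 × 10980 = 305200 C; n(e⁻) = 305200/96500 = 3.163 mol.
Theoretical n(Cu) = n(e⁻)/2 = 1.582 mol, i.e. m_theo = 1.582 × 63.55 = 100.5 g.
Efficiency = m_actual / m_theo = 77.4 / 100.5 = 77.0 %.

77.0 %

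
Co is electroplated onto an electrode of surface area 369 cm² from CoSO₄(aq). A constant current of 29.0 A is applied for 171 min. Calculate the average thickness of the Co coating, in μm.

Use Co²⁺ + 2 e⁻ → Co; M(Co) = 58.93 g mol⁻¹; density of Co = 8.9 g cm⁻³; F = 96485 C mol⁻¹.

Q = I·t = 29.00 × 10260 = 297500 C; n(e⁻) = 3.084 mol.
n(Co) = n(e⁻)/2 = 1.542 mol, so m = 1.542 × 58.93 = 90.86 g.
Volume = m/ρ = 90.86 / 8.9 = 10.21 cm³.
Thickness = V/A = 10.21 / 369 = 0.0277 cm = 277 μm.

277 μm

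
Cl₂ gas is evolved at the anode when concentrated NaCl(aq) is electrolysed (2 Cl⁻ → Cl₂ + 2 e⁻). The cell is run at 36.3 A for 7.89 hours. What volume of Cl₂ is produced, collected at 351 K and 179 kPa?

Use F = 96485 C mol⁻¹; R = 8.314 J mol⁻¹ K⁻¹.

87.1 L

Q = I·t = 36.30 A × 28404 s = 1031000 C.
n(e⁻) = Q/F = 1031000 / 96485 = 10.69 mol.
2 electrons are transferred per Cl₂ molecule, so n(Cl₂) = 10.69 / 2 = 5.343 mol.
V = nRT/P = (5.343 × 8.314 × 351) / (179 × 10³ Pa) = 0.0871 m³ = 87.1 L.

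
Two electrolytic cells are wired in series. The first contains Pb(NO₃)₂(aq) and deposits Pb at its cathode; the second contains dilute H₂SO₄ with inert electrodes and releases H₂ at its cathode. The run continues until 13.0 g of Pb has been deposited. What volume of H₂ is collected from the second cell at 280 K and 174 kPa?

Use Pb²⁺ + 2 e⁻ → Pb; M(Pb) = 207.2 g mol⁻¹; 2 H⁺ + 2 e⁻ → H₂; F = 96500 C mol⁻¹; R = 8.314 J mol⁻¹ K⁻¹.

0.839 L

n(Pb) = 13.0 / 207.2 = 0.06274 mol, so n(e⁻) = 2 × 0.06274 = 0.1255 mol.
The cells are in series, so the same 0.1255 mol of electrons passes through the second cell.
2 H⁺ + 2 e⁻ → H₂ — 2 mol e⁻ per mol H₂, so n(H₂) = 0.1255/2 = 0.06274 mol.
V = nRT/P = (0.06274 × 8.314 × 280) / (174 × 10³) = 8.39 × 10⁻⁴ m³ = 0.839 L.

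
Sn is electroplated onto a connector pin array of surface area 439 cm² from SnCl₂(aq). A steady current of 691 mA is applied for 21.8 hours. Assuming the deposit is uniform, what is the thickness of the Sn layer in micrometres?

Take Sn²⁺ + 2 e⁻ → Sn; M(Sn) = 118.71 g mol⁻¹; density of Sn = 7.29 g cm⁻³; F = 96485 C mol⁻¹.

Q = I·t = 0.6910 × 78480 = 54230 C; n(e⁻) = 0.5621 mol.
n(Sn) = n(e⁻)/2 = 0.2810 mol, so m = 0.2810 × 118.71 = 33.36 g.
Volume = m/ρ = 33.36 / 7.29 = 4.576 cm³.
Thickness = V/A = 4.576 / 439 = 0.0104 cm = 104 μm.

104 μm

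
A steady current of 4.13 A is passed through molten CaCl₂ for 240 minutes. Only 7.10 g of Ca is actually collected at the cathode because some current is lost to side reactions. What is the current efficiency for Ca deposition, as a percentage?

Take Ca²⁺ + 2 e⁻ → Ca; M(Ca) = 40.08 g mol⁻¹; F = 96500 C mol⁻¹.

Q = I·t = 4.130 × 14400 = 59470 C; n(e⁻) = 59470/96500 = 0.6163 mol.
Theoretical n(Ca) = n(e⁻)/2 = 0.3081 mol, i.e. m_theo = 0.3081 × 40.08 = 12.35 g.
Efficiency = m_actual / m_theo = 7.10 / 12.35 = 57.5 %.

57.5 %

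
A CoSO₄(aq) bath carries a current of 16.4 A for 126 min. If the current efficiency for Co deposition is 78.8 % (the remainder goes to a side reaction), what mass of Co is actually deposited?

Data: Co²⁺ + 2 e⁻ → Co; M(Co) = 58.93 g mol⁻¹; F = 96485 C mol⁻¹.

Q = I·t = 16.40 × 7560.0 = 124000 C.
n(e⁻) = 124000/96485 = 1.285 mol; theoretically n(Co) = 1.285/2 = 0.6425 mol, m_theo = 37.86 g.
At 78.8 % efficiency, m_actual = 0.788 × 37.86 = 29.8 g.

29.8 g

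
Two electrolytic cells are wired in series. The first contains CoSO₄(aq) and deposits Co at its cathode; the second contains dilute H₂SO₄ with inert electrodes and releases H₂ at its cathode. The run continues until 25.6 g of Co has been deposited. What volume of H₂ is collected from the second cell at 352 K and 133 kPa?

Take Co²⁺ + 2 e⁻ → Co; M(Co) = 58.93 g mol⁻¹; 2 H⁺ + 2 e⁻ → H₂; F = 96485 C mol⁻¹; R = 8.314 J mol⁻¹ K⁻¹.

9.56 L

n(Co) = 25.6 / 58.93 = 0.4344 mol, so n(e⁻) = 2 × 0.4344 = 0.8688 mol.
The cells are in series, so the same 0.8688 mol of electrons passes through the second cell.
2 H⁺ + 2 e⁻ → H₂ — 2 mol e⁻ per mol H₂, so n(H₂) = 0.8688/2 = 0.4344 mol.
V = nRT/P = (0.4344 × 8.314 × 352) / (133 × 10³) = 0.00956 m³ = 9.56 L.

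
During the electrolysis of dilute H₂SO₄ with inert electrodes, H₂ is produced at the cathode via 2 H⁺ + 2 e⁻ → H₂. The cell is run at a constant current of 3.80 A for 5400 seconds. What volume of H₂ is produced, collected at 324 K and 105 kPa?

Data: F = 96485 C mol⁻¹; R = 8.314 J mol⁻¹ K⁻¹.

2.73 L

Q = I·t = 3.800 A × 5400.0 s = 20520 C.
n(e⁻) = Q/F = 20520 / 96485 = 0.2127 mol.
2 electrons are transferred per H₂ molecule, so n(H₂) = 0.2127 / 2 = 0.1063 mol.
V = nRT/P = (0.1063 × 8.314 × 324) / (105 × 10³ Pa) = 0.00273 m³ = 2.73 L.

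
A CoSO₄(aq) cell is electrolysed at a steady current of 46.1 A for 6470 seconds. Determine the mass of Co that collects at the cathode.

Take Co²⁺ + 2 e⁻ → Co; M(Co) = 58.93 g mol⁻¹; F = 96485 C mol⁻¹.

Q = I·t = 46.10 A × 6470.0 s = 298300 C.
n(e⁻) = Q/F = 298300 / 96485 = 3.091 mol.
Co²⁺ + 2 e⁻ → Co, so n(Co) = n(e⁻)/2 = 1.546 mol.
m = n·M = 1.546 × 58.93 = 91.1 g.

91.1 g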